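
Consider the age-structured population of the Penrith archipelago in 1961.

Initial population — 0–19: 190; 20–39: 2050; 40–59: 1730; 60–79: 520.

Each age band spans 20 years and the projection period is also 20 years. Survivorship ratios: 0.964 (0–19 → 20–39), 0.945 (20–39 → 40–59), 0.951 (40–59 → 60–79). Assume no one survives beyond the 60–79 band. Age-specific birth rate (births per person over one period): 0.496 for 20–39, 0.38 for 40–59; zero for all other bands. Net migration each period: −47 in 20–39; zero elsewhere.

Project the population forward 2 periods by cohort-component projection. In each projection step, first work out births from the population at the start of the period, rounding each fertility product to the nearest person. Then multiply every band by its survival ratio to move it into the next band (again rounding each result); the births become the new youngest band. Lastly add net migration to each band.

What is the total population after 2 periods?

(Groups numbered youngest = 1 to oldest = 4.)
Period 1:
Births: 2050 × 0.496 = 1017, 1730 × 0.38 = 657 — total 1674
Group 2: 190 × 0.964 = 183
Group 3: 2050 × 0.945 = 1937
Group 4: 1730 × 0.951 = 1645
Net migration: Group 2 − 47 → 136
→ [1674, 136, 1937, 1645]
Period 2:
Births: 136 × 0.496 = 67, 1937 × 0.38 = 736 — total 803
Group 2: 1674 × 0.964 = 1614
Group 3: 136 × 0.945 = 129
Group 4: 1937 × 0.951 = 1842
Net migration: Group 2 − 47 → 1567
→ [803, 1567, 129, 1842]
Total after period 2: 803 + 1567 + 129 + 1842 = 4341

4341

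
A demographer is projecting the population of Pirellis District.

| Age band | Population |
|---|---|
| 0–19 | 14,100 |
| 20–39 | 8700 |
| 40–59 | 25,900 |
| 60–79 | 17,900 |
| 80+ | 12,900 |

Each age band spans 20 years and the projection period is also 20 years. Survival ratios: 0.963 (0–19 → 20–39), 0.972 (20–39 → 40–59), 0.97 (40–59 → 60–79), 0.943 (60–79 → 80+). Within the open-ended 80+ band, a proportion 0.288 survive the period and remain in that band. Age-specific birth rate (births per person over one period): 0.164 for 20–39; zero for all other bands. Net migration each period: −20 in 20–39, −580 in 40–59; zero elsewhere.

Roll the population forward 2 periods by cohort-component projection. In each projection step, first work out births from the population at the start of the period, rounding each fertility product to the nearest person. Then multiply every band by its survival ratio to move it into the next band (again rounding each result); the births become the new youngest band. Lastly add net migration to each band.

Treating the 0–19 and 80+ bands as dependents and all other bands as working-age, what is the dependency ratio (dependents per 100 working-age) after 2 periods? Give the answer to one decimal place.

After projecting period 1:
Births: 8700 × 0.164 = 1427
20–39: 14100 × 0.963 = 13578
40–59: 8700 × 0.972 = 8456
60–79: 25900 × 0.97 = 25123
80+: 17900 × 0.943 + 12900 × 0.288 = 16880 + 3715 = 20595
Net migration: 20–39 − 20 → 13558; 40–59 − 580 → 7876
Population now: 0–19=1427, 20–39=13558, 40–59=7876, 60–79=25123, 80+=20595
After projecting period 2:
Births: 13558 × 0.164 = 2224
20–39: 1427 × 0.963 = 1374
40–59: 13558 × 0.972 = 13178
60–79: 7876 × 0.97 = 7640
80+: 25123 × 0.943 + 20595 × 0.288 = 23691 + 5931 = 29622
Net migration: 20–39 − 20 → 1354; 40–59 − 580 → 12598
Population now: 0–19=2224, 20–39=1354, 40–59=12598, 60–79=7640, 80+=29622
Dependents (band 0–19 + band 80+) = 2224 + 29622 = 31846; working-age = 21592; ratio = 31846/21592 × 100 = 147.5

147.5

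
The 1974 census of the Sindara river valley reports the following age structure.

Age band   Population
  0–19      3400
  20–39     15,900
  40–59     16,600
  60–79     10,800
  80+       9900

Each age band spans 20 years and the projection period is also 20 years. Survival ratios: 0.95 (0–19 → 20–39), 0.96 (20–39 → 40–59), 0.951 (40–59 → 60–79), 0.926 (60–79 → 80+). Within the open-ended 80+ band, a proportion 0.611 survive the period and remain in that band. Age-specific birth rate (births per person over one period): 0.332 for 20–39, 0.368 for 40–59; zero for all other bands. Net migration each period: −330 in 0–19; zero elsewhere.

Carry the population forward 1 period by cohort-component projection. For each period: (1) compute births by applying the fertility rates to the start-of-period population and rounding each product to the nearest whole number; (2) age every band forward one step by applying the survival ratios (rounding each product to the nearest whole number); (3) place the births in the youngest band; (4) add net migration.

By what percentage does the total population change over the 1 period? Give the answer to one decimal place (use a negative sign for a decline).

[period 1]
Births: 15900 × 0.332 = 5279, 16600 × 0.368 = 6109 — total 11388
20–39: 3400 × 0.95 = 3230
40–59: 15900 × 0.96 = 15264
60–79: 16600 × 0.951 = 15787
80+: 10800 × 0.926 + 9900 × 0.611 = 10001 + 6049 = 16050
Net migration: 0–19 − 330 → 11058
Population now: 0–19=11058, 20–39=3230, 40–59=15264, 60–79=15787, 80+=16050
Total: 56600 → 61389; change = 4789; percentage change = 8.5%

8.5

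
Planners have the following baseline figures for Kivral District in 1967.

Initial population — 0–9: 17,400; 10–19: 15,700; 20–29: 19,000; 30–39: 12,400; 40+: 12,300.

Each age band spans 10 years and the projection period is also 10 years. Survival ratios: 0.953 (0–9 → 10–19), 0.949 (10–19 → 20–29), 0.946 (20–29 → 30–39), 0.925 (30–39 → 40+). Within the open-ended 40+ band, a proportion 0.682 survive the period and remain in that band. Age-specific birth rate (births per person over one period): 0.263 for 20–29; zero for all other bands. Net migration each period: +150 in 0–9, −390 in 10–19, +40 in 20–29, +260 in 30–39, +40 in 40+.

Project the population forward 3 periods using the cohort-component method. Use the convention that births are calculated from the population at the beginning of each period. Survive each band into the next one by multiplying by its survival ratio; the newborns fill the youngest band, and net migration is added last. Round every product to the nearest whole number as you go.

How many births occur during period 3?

4052

Period 1.
Births: 19000 × 0.263 = 4997
10–19: 17400 × 0.953 = 16582
20–29: 15700 × 0.949 = 14899
30–39: 19000 × 0.946 = 17974
40+: 12400 × 0.925 + 12300 × 0.682 = 11470 + 8389 = 19859
Net migration: 0–9 + 150 → 5147; 10–19 − 390 → 16192; 20–29 + 40 → 14939; 30–39 + 260 → 18234; 40+ + 40 → 19899
Population now: 0–9=5147, 10–19=16192, 20–29=14939, 30–39=18234, 40+=19899
Period 2.
Births: 14939 × 0.263 = 3929
10–19: 5147 × 0.953 = 4905
20–29: 16192 × 0.949 = 15366
30–39: 14939 × 0.946 = 14132
40+: 18234 × 0.925 + 19899 × 0.682 = 16866 + 13571 = 30437
Net migration: 0–9 + 150 → 4079; 10–19 − 390 → 4515; 20–29 + 40 → 15406; 30–39 + 260 → 14392; 40+ + 40 → 30477
Population now: 0–9=4079, 10–19=4515, 20–29=15406, 30–39=14392, 40+=30477
Period 3.
Births: 15406 × 0.263 = 4052
10–19: 4079 × 0.953 = 3887
20–29: 4515 × 0.949 = 4285
30–39: 15406 × 0.946 = 14574
40+: 14392 × 0.925 + 30477 × 0.682 = 13313 + 20785 = 34098
Net migration: 0–9 + 150 → 4202; 10–19 − 390 → 3497; 20–29 + 40 → 4325; 30–39 + 260 → 14834; 40+ + 40 → 34138
Population now: 0–9=4202, 10–19=3497, 20–29=4325, 30–39=14834, 40+=34138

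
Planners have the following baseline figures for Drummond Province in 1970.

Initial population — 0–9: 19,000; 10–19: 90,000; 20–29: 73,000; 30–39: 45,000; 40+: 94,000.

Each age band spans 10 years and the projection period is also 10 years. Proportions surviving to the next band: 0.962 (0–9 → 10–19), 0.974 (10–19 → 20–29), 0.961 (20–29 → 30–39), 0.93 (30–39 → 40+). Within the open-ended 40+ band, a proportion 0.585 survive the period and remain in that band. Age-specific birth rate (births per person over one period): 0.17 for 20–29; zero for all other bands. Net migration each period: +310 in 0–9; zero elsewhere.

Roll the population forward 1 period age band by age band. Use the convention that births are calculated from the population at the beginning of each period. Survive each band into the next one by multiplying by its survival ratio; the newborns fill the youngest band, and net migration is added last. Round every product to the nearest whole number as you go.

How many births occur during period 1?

12410

(Bands numbered youngest = 1 to oldest = 5.)
[period 1]
Births: 73000 × 0.17 = 12410
Band 2: 19000 × 0.962 = 18278
Band 3: 90000 × 0.974 = 87660
Band 4: 73000 × 0.961 = 70153
Band 5: 45000 × 0.93 + 94000 × 0.585 = 41850 + 54990 = 96840
Net migration: Band 1 + 310 → 12720
Giving 12720 / 18278 / 87660 / 70153 / 96840.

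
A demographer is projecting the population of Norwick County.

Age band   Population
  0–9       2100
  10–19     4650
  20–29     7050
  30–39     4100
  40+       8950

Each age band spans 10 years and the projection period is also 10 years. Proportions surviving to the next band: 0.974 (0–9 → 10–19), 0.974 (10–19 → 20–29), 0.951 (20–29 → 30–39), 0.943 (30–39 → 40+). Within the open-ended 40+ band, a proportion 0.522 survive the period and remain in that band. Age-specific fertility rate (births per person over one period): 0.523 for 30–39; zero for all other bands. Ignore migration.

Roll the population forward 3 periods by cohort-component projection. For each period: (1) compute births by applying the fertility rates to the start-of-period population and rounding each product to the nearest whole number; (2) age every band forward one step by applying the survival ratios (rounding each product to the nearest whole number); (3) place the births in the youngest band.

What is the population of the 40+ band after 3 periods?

9689

Period 1.
Births: 4100 × 0.523 = 2144
10–19: 2100 × 0.974 = 2045
20–29: 4650 × 0.974 = 4529
30–39: 7050 × 0.951 = 6705
40+: 4100 × 0.943 + 8950 × 0.522 = 3866 + 4672 = 8538
→ [2144, 2045, 4529, 6705, 8538]
Period 2.
Births: 6705 × 0.523 = 3507
10–19: 2144 × 0.974 = 2088
20–29: 2045 × 0.974 = 1992
30–39: 4529 × 0.951 = 4307
40+: 6705 × 0.943 + 8538 × 0.522 = 6323 + 4457 = 10780
→ [3507, 2088, 1992, 4307, 10780]
Period 3.
Births: 4307 × 0.523 = 2253
10–19: 3507 × 0.974 = 3416
20–29: 2088 × 0.974 = 2034
30–39: 1992 × 0.951 = 1894
40+: 4307 × 0.943 + 10780 × 0.522 = 4062 + 5627 = 9689
→ [2253, 3416, 2034, 1894, 9689]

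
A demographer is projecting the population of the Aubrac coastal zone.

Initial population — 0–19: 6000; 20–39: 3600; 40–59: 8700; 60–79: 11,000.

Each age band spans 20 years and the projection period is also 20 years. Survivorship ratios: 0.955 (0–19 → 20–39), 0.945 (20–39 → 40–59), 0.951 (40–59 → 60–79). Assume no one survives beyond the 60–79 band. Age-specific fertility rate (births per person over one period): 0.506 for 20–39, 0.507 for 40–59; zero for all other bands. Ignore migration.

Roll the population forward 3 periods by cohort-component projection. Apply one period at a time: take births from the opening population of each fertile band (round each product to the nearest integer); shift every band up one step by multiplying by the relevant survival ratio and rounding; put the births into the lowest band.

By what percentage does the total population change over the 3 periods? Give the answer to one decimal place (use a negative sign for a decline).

Call the groups 1 to 4, youngest first.
— Period 1 —
Births: 3600 × 0.506 = 1822, 8700 × 0.507 = 4411 → total 6233
Group 2: 6000 × 0.955 = 5730
Group 3: 3600 × 0.945 = 3402
Group 4: 8700 × 0.951 = 8274
Population now: 0–19=6233, 20–39=5730, 40–59=3402, 60–79=8274
— Period 2 —
Births: 5730 × 0.506 = 2899, 3402 × 0.507 = 1725 → total 4624
Group 2: 6233 × 0.955 = 5953
Group 3: 5730 × 0.945 = 5415
Group 4: 3402 × 0.951 = 3235
Population now: 0–19=4624, 20–39=5953, 40–59=5415, 60–79=3235
— Period 3 —
Births: 5953 × 0.506 = 3012, 5415 × 0.507 = 2745 → total 5757
Group 2: 4624 × 0.955 = 4416
Group 3: 5953 × 0.945 = 5626
Group 4: 5415 × 0.951 = 5150
Population now: 0–19=5757, 20–39=4416, 40–59=5626, 60–79=5150
Total: 29300 → 20949; change = -8351; percentage change = -28.5%

-28.5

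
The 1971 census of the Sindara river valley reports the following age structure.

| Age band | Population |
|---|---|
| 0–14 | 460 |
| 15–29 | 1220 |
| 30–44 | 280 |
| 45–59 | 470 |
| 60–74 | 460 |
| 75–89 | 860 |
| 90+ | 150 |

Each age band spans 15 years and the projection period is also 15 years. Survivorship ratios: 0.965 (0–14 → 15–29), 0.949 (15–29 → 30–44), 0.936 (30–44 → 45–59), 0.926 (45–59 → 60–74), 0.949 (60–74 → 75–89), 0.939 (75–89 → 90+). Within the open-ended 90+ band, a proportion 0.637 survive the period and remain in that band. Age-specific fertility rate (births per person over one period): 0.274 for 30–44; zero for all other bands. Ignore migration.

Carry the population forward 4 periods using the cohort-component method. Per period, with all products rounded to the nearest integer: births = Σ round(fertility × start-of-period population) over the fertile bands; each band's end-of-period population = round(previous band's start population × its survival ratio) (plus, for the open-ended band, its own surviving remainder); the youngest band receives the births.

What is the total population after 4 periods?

2668

Numbering the bands 1..7 from youngest to oldest:
[period 1]
Births: 280 × 0.274 = 77
Band 2: 460 × 0.965 = 444
Band 3: 1220 × 0.949 = 1158
Band 4: 280 × 0.936 = 262
Band 5: 470 × 0.926 = 435
Band 6: 460 × 0.949 = 437
Band 7: 860 × 0.939 + 150 × 0.637 = 808 + 96 = 904
End of period: [77, 444, 1158, 262, 435, 437, 904]
[period 2]
Births: 1158 × 0.274 = 317
Band 2: 77 × 0.965 = 74
Band 3: 444 × 0.949 = 421
Band 4: 1158 × 0.936 = 1084
Band 5: 262 × 0.926 = 243
Band 6: 435 × 0.949 = 413
Band 7: 437 × 0.939 + 904 × 0.637 = 410 + 576 = 986
End of period: [317, 74, 421, 1084, 243, 413, 986]
[period 3]
Births: 421 × 0.274 = 115
Band 2: 317 × 0.965 = 306
Band 3: 74 × 0.949 = 70
Band 4: 421 × 0.936 = 394
Band 5: 1084 × 0.926 = 1004
Band 6: 243 × 0.949 = 231
Band 7: 413 × 0.939 + 986 × 0.637 = 388 + 628 = 1016
End of period: [115, 306, 70, 394, 1004, 231, 1016]
[period 4]
Births: 70 × 0.274 = 19
Band 2: 115 × 0.965 = 111
Band 3: 306 × 0.949 = 290
Band 4: 70 × 0.936 = 66
Band 5: 394 × 0.926 = 365
Band 6: 1004 × 0.949 = 953
Band 7: 231 × 0.939 + 1016 × 0.637 = 217 + 647 = 864
End of period: [19, 111, 290, 66, 365, 953, 864]
Total after period 4: 19 + 111 + 290 + 66 + 365 + 953 + 864 = 2668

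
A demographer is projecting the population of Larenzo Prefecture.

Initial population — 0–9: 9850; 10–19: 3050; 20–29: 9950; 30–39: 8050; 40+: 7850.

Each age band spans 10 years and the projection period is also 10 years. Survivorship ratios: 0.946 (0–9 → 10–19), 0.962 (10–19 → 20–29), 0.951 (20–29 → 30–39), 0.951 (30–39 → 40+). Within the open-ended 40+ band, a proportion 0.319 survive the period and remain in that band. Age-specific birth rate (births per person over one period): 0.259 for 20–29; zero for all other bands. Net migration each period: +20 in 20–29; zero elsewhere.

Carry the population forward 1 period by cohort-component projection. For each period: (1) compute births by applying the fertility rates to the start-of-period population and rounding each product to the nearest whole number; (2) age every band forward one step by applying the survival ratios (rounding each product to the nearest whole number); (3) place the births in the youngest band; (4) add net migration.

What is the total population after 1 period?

— Period 1 —
Births: 9950 × 0.259 = 2577
10–19: 9850 × 0.946 = 9318
20–29: 3050 × 0.962 = 2934
30–39: 9950 × 0.951 = 9462
40+: 8050 × 0.951 + 7850 × 0.319 = 7656 + 2504 = 10160
Net migration: 20–29 + 20 → 2954
Giving 2577 / 9318 / 2954 / 9462 / 10160.
Total after period 1: 2577 + 9318 + 2954 + 9462 + 10160 = 34471

34471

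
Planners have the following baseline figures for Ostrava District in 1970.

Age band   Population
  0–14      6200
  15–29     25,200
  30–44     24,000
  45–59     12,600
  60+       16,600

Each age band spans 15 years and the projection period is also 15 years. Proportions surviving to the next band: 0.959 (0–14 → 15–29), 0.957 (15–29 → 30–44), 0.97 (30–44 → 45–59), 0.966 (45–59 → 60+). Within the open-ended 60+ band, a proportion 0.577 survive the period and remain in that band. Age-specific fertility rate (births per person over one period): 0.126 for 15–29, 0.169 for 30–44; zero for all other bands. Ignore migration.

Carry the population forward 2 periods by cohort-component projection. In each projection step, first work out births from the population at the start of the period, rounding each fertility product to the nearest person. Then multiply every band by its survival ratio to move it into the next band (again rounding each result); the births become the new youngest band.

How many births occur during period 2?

Period 1:
Births: 25200 * 0.126 = 3175 ; 24000 * 0.169 = 4056 ⇒ total 7231
15–29: 6200 * 0.959 = 5946
30–44: 25200 * 0.957 = 24116
45–59: 24000 * 0.97 = 23280
60+: 12600 * 0.966 + 16600 * 0.577 = 12172 + 9578 = 21750
End of period: [7231, 5946, 24116, 23280, 21750]
Period 2:
Births: 5946 * 0.126 = 749 ; 24116 * 0.169 = 4076 ⇒ total 4825
15–29: 7231 * 0.959 = 6935
30–44: 5946 * 0.957 = 5690
45–59: 24116 * 0.97 = 23393
60+: 23280 * 0.966 + 21750 * 0.577 = 22488 + 12550 = 35038
End of period: [4825, 6935, 5690, 23393, 35038]

4825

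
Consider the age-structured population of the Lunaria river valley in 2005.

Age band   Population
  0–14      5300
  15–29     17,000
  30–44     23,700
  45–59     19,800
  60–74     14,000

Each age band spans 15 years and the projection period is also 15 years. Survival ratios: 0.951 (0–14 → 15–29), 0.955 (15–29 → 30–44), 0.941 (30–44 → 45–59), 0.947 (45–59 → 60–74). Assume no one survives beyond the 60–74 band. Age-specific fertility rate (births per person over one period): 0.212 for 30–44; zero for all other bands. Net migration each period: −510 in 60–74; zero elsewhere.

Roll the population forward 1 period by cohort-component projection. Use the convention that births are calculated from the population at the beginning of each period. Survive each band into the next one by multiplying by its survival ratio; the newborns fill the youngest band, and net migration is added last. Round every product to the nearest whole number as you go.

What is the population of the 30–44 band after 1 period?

16235

[period 1]
Births: 23700 * 0.212 = 5024
15–29: 5300 * 0.951 = 5040
30–44: 17000 * 0.955 = 16235
45–59: 23700 * 0.941 = 22302
60–74: 19800 * 0.947 = 18751
Net migration: 60–74 − 510 → 18241
→ [5024, 5040, 16235, 22302, 18241]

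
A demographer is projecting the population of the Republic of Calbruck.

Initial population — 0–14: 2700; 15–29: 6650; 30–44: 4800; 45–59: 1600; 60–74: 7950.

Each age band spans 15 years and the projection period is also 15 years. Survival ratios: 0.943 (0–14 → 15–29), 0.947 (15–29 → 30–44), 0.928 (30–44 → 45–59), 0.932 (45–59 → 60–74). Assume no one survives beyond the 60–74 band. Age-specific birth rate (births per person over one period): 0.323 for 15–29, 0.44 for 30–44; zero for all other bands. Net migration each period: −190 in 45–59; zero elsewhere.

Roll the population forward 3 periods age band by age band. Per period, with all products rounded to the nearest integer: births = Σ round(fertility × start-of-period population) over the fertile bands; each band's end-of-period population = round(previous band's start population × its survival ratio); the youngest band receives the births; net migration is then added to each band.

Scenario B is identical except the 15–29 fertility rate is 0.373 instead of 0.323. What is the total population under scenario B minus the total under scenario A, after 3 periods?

736

Numbering the groups 1..5 from youngest to oldest:
[period 1]
Births: 6650 × 0.323 = 2148 ; 4800 × 0.44 = 2112 → total 4260
Group 2: 2700 × 0.943 = 2546
Group 3: 6650 × 0.947 = 6298
Group 4: 4800 × 0.928 = 4454
Group 5: 1600 × 0.932 = 1491
Net migration: Group 4 − 190 → 4264
Population now: 0–14=4260, 15–29=2546, 30–44=6298, 45–59=4264, 60–74=1491
[period 2]
Births: 2546 × 0.323 = 822 ; 6298 × 0.44 = 2771 → total 3593
Group 2: 4260 × 0.943 = 4017
Group 3: 2546 × 0.947 = 2411
Group 4: 6298 × 0.928 = 5845
Group 5: 4264 × 0.932 = 3974
Net migration: Group 4 − 190 → 5655
Population now: 0–14=3593, 15–29=4017, 30–44=2411, 45–59=5655, 60–74=3974
[period 3]
Births: 4017 × 0.323 = 1297 ; 2411 × 0.44 = 1061 → total 2358
Group 2: 3593 × 0.943 = 3388
Group 3: 4017 × 0.947 = 3804
Group 4: 2411 × 0.928 = 2237
Group 5: 5655 × 0.932 = 5270
Net migration: Group 4 − 190 → 2047
Population now: 0–14=2358, 15–29=3388, 30–44=3804, 45–59=2047, 60–74=5270
Scenario A total after 3 periods: 16867
Scenario B projection —
[period 1]
Births: 6650 × 0.373 = 2480 ; 4800 × 0.44 = 2112 → total 4592
Group 2: 2700 × 0.943 = 2546
Group 3: 6650 × 0.947 = 6298
Group 4: 4800 × 0.928 = 4454
Group 5: 1600 × 0.932 = 1491
Net migration: Group 4 − 190 → 4264
Population now: 0–14=4592, 15–29=2546, 30–44=6298, 45–59=4264, 60–74=1491
[period 2]
Births: 2546 × 0.373 = 950 ; 6298 × 0.44 = 2771 → total 3721
Group 2: 4592 × 0.943 = 4330
Group 3: 2546 × 0.947 = 2411
Group 4: 6298 × 0.928 = 5845
Group 5: 4264 × 0.932 = 3974
Net migration: Group 4 − 190 → 5655
Population now: 0–14=3721, 15–29=4330, 30–44=2411, 45–59=5655, 60–74=3974
[period 3]
Births: 4330 × 0.373 = 1615 ; 2411 × 0.44 = 1061 → total 2676
Group 2: 3721 × 0.943 = 3509
Group 3: 4330 × 0.947 = 4101
Group 4: 2411 × 0.928 = 2237
Group 5: 5655 × 0.932 = 5270
Net migration: Group 4 − 190 → 2047
Population now: 0–14=2676, 15–29=3509, 30–44=4101, 45–59=2047, 60–74=5270
Scenario B total after 3 periods: 17603
Difference B − A = 17603 − 16867 = 736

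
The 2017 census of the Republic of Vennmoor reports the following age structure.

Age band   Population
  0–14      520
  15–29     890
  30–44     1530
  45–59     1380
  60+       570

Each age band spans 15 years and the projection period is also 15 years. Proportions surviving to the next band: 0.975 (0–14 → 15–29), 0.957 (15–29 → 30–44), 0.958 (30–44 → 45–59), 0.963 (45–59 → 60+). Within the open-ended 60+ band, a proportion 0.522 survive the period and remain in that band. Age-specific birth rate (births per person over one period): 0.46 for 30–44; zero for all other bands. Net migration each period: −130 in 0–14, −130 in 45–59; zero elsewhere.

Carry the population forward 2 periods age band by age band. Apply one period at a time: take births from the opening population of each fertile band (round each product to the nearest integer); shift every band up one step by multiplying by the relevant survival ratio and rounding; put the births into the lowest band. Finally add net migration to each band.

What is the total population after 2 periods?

4129

(Bands numbered youngest = 1 to oldest = 5.)
After projecting period 1:
Births: 1530 × 0.46 = 704
Band 2: 520 × 0.975 = 507
Band 3: 890 × 0.957 = 852
Band 4: 1530 × 0.958 = 1466
Band 5: 1380 × 0.963 + 570 × 0.522 = 1329 + 298 = 1627
Net migration: Band 1 − 130 → 574; Band 4 − 130 → 1336
End of period: [574, 507, 852, 1336, 1627]
After projecting period 2:
Births: 852 × 0.46 = 392
Band 2: 574 × 0.975 = 560
Band 3: 507 × 0.957 = 485
Band 4: 852 × 0.958 = 816
Band 5: 1336 × 0.963 + 1627 × 0.522 = 1287 + 849 = 2136
Net migration: Band 1 − 130 → 262; Band 4 − 130 → 686
End of period: [262, 560, 485, 686, 2136]
Total after period 2: 262 + 560 + 485 + 686 + 2136 = 4129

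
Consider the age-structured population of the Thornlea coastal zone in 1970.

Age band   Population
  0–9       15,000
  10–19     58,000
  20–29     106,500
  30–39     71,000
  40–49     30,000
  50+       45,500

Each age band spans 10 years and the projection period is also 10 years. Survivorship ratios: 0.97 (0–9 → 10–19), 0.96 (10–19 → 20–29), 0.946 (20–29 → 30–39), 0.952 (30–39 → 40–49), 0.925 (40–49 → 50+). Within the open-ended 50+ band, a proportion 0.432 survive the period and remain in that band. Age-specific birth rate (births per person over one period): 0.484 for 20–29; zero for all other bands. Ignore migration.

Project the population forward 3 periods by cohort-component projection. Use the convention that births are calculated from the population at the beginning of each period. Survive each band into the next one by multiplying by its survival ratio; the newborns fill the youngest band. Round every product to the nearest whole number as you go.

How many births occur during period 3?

(Groups numbered youngest = 1 to oldest = 6.)
Period 1:
Births: 106500 * 0.484 = 51546
Group 2: 15000 * 0.97 = 14550
Group 3: 58000 * 0.96 = 55680
Group 4: 106500 * 0.946 = 100749
Group 5: 71000 * 0.952 = 67592
Group 6: 30000 * 0.925 + 45500 * 0.432 = 27750 + 19656 = 47406
Giving 51546 / 14550 / 55680 / 100749 / 67592 / 47406.
Period 2:
Births: 55680 * 0.484 = 26949
Group 2: 51546 * 0.97 = 50000
Group 3: 14550 * 0.96 = 13968
Group 4: 55680 * 0.946 = 52673
Group 5: 100749 * 0.952 = 95913
Group 6: 67592 * 0.925 + 47406 * 0.432 = 62523 + 20479 = 83002
Giving 26949 / 50000 / 13968 / 52673 / 95913 / 83002.
Period 3:
Births: 13968 * 0.484 = 6761
Group 2: 26949 * 0.97 = 26141
Group 3: 50000 * 0.96 = 48000
Group 4: 13968 * 0.946 = 13214
Group 5: 52673 * 0.952 = 50145
Group 6: 95913 * 0.925 + 83002 * 0.432 = 88720 + 35857 = 124577
Giving 6761 / 26141 / 48000 / 13214 / 50145 / 124577.

6761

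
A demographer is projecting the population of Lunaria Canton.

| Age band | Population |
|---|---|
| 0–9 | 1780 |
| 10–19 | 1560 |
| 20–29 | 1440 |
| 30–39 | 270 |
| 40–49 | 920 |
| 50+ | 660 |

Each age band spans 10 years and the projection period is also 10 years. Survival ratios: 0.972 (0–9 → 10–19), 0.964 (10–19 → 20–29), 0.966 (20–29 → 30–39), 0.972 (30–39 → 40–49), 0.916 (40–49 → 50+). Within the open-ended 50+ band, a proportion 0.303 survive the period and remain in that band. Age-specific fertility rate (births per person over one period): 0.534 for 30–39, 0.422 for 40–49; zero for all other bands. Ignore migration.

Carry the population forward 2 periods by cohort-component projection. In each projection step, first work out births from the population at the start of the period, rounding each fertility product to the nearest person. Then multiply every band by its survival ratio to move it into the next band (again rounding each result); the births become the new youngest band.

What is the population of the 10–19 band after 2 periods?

Call the bands 1 to 6, youngest first.
Period 1.
Births: 270 × 0.534 = 144, 920 × 0.422 = 388 → total 532
Band 2: 1780 × 0.972 = 1730
Band 3: 1560 × 0.964 = 1504
Band 4: 1440 × 0.966 = 1391
Band 5: 270 × 0.972 = 262
Band 6: 920 × 0.916 + 660 × 0.303 = 843 + 200 = 1043
Population now: 0–9=532, 10–19=1730, 20–29=1504, 30–39=1391, 40–49=262, 50+=1043
Period 2.
Births: 1391 × 0.534 = 743, 262 × 0.422 = 111 → total 854
Band 2: 532 × 0.972 = 517
Band 3: 1730 × 0.964 = 1668
Band 4: 1504 × 0.966 = 1453
Band 5: 1391 × 0.972 = 1352
Band 6: 262 × 0.916 + 1043 × 0.303 = 240 + 316 = 556
Population now: 0–9=854, 10–19=517, 20–29=1668, 30–39=1453, 40–49=1352, 50+=556

517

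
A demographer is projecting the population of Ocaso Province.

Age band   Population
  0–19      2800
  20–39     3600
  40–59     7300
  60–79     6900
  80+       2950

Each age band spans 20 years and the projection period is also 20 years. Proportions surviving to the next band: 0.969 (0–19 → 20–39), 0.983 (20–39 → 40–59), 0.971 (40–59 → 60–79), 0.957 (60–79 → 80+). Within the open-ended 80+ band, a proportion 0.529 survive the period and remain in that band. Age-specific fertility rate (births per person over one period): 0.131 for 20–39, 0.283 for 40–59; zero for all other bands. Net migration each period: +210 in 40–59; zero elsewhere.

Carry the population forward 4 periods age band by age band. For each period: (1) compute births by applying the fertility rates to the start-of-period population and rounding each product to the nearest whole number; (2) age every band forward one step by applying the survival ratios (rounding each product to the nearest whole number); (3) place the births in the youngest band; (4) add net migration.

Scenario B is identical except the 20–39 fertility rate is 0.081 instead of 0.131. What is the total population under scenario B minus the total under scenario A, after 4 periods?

Call the groups 1 to 5, youngest first.
Period 1:
Births: 3600 * 0.131 = 472, 7300 * 0.283 = 2066 — total 2538
Group 2: 2800 * 0.969 = 2713
Group 3: 3600 * 0.983 = 3539
Group 4: 7300 * 0.971 = 7088
Group 5: 6900 * 0.957 + 2950 * 0.529 = 6603 + 1561 = 8164
Net migration: Group 3 + 210 → 3749
End of period: [2538, 2713, 3749, 7088, 8164]
Period 2:
Births: 2713 * 0.131 = 355, 3749 * 0.283 = 1061 — total 1416
Group 2: 2538 * 0.969 = 2459
Group 3: 2713 * 0.983 = 2667
Group 4: 3749 * 0.971 = 3640
Group 5: 7088 * 0.957 + 8164 * 0.529 = 6783 + 4319 = 11102
Net migration: Group 3 + 210 → 2877
End of period: [1416, 2459, 2877, 3640, 11102]
Period 3:
Births: 2459 * 0.131 = 322, 2877 * 0.283 = 814 — total 1136
Group 2: 1416 * 0.969 = 1372
Group 3: 2459 * 0.983 = 2417
Group 4: 2877 * 0.971 = 2794
Group 5: 3640 * 0.957 + 11102 * 0.529 = 3483 + 5873 = 9356
Net migration: Group 3 + 210 → 2627
End of period: [1136, 1372, 2627, 2794, 9356]
Period 4:
Births: 1372 * 0.131 = 180, 2627 * 0.283 = 743 — total 923
Group 2: 1136 * 0.969 = 1101
Group 3: 1372 * 0.983 = 1349
Group 4: 2627 * 0.971 = 2551
Group 5: 2794 * 0.957 + 9356 * 0.529 = 2674 + 4949 = 7623
Net migration: Group 3 + 210 → 1559
End of period: [923, 1101, 1559, 2551, 7623]
Scenario A total after 4 periods: 13757
Scenario B projection —
Period 1:
Births: 3600 * 0.081 = 292, 7300 * 0.283 = 2066 — total 2358
Group 2: 2800 * 0.969 = 2713
Group 3: 3600 * 0.983 = 3539
Group 4: 7300 * 0.971 = 7088
Group 5: 6900 * 0.957 + 2950 * 0.529 = 6603 + 1561 = 8164
Net migration: Group 3 + 210 → 3749
End of period: [2358, 2713, 3749, 7088, 8164]
Period 2:
Births: 2713 * 0.081 = 220, 3749 * 0.283 = 1061 — total 1281
Group 2: 2358 * 0.969 = 2285
Group 3: 2713 * 0.983 = 2667
Group 4: 3749 * 0.971 = 3640
Group 5: 7088 * 0.957 + 8164 * 0.529 = 6783 + 4319 = 11102
Net migration: Group 3 + 210 → 2877
End of period: [1281, 2285, 2877, 3640, 11102]
Period 3:
Births: 2285 * 0.081 = 185, 2877 * 0.283 = 814 — total 999
Group 2: 1281 * 0.969 = 1241
Group 3: 2285 * 0.983 = 2246
Group 4: 2877 * 0.971 = 2794
Group 5: 3640 * 0.957 + 11102 * 0.529 = 3483 + 5873 = 9356
Net migration: Group 3 + 210 → 2456
End of period: [999, 1241, 2456, 2794, 9356]
Period 4:
Births: 1241 * 0.081 = 101, 2456 * 0.283 = 695 — total 796
Group 2: 999 * 0.969 = 968
Group 3: 1241 * 0.983 = 1220
Group 4: 2456 * 0.971 = 2385
Group 5: 2794 * 0.957 + 9356 * 0.529 = 2674 + 4949 = 7623
Net migration: Group 3 + 210 → 1430
End of period: [796, 968, 1430, 2385, 7623]
Scenario B total after 4 periods: 13202
Difference B − A = 13202 − 13757 = -555

-555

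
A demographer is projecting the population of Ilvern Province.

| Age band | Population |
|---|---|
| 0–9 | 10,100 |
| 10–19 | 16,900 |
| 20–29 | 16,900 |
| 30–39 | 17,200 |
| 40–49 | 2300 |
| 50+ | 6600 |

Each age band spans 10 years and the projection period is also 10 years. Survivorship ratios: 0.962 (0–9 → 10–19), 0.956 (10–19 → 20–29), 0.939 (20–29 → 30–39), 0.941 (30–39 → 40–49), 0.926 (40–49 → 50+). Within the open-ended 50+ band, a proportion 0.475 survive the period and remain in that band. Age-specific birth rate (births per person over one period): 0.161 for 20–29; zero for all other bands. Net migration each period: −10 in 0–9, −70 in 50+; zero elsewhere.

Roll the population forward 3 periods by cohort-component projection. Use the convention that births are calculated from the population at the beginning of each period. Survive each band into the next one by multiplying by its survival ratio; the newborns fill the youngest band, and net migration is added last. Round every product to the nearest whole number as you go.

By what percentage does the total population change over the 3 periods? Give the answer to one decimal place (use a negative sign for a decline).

-26.5

After projecting period 1:
Births: 16900 × 0.161 = 2721
10–19: 10100 × 0.962 = 9716
20–29: 16900 × 0.956 = 16156
30–39: 16900 × 0.939 = 15869
40–49: 17200 × 0.941 = 16185
50+: 2300 × 0.926 + 6600 × 0.475 = 2130 + 3135 = 5265
Net migration: 0–9 − 10 → 2711; 50+ − 70 → 5195
Giving 2711 / 9716 / 16156 / 15869 / 16185 / 5195.
After projecting period 2:
Births: 16156 × 0.161 = 2601
10–19: 2711 × 0.962 = 2608
20–29: 9716 × 0.956 = 9288
30–39: 16156 × 0.939 = 15170
40–49: 15869 × 0.941 = 14933
50+: 16185 × 0.926 + 5195 × 0.475 = 14987 + 2468 = 17455
Net migration: 0–9 − 10 → 2591; 50+ − 70 → 17385
Giving 2591 / 2608 / 9288 / 15170 / 14933 / 17385.
After projecting period 3:
Births: 9288 × 0.161 = 1495
10–19: 2591 × 0.962 = 2493
20–29: 2608 × 0.956 = 2493
30–39: 9288 × 0.939 = 8721
40–49: 15170 × 0.941 = 14275
50+: 14933 × 0.926 + 17385 × 0.475 = 13828 + 8258 = 22086
Net migration: 0–9 − 10 → 1485; 50+ − 70 → 22016
Giving 1485 / 2493 / 2493 / 8721 / 14275 / 22016.
Total: 70000 → 51483; change = -18517; percentage change = -26.5%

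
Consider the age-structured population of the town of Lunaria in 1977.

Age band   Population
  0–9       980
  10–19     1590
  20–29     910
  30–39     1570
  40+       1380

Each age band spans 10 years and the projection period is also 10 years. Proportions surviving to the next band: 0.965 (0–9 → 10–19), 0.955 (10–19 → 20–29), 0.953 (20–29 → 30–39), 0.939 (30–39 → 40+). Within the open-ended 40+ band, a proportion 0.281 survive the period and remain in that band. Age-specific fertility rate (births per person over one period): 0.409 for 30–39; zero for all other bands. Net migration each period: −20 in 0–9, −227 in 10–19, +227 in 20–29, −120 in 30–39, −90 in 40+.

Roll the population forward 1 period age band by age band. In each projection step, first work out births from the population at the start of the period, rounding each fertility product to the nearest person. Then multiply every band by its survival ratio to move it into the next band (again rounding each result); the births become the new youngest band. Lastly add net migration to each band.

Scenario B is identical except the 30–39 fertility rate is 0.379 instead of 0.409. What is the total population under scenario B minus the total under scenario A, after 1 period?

(Groups numbered youngest = 1 to oldest = 5.)
After projecting period 1:
Births: 1570 × 0.409 = 642
Group 2: 980 × 0.965 = 946
Group 3: 1590 × 0.955 = 1518
Group 4: 910 × 0.953 = 867
Group 5: 1570 × 0.939 + 1380 × 0.281 = 1474 + 388 = 1862
Net migration: Group 1 − 20 → 622; Group 2 − 227 → 719; Group 3 + 227 → 1745; Group 4 − 120 → 747; Group 5 − 90 → 1772
→ [622, 719, 1745, 747, 1772]
Scenario A total after 1 period: 5605
Scenario B projection —
After projecting period 1:
Births: 1570 × 0.379 = 595
Group 2: 980 × 0.965 = 946
Group 3: 1590 × 0.955 = 1518
Group 4: 910 × 0.953 = 867
Group 5: 1570 × 0.939 + 1380 × 0.281 = 1474 + 388 = 1862
Net migration: Group 1 − 20 → 575; Group 2 − 227 → 719; Group 3 + 227 → 1745; Group 4 − 120 → 747; Group 5 − 90 → 1772
→ [575, 719, 1745, 747, 1772]
Scenario B total after 1 period: 5558
Difference B − A = 5558 − 5605 = -47

-47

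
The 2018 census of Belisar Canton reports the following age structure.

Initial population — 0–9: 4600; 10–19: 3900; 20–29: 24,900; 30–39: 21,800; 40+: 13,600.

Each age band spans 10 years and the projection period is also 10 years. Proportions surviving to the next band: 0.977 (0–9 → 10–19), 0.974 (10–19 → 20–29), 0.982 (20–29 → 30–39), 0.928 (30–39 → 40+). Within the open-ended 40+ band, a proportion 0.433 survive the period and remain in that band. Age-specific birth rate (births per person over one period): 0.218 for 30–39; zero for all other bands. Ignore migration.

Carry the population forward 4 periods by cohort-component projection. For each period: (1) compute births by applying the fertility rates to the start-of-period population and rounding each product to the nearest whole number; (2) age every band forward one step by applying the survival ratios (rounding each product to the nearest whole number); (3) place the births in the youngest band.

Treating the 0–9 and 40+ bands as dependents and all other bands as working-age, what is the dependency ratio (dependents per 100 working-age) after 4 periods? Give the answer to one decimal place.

Numbering the bands 1..5 from youngest to oldest:
After projecting period 1:
Births: 21800 × 0.218 = 4752
Band 2: 4600 × 0.977 = 4494
Band 3: 3900 × 0.974 = 3799
Band 4: 24900 × 0.982 = 24452
Band 5: 21800 × 0.928 + 13600 × 0.433 = 20230 + 5889 = 26119
Population now: 0–9=4752, 10–19=4494, 20–29=3799, 30–39=24452, 40+=26119
After projecting period 2:
Births: 24452 × 0.218 = 5331
Band 2: 4752 × 0.977 = 4643
Band 3: 4494 × 0.974 = 4377
Band 4: 3799 × 0.982 = 3731
Band 5: 24452 × 0.928 + 26119 × 0.433 = 22691 + 11310 = 34001
Population now: 0–9=5331, 10–19=4643, 20–29=4377, 30–39=3731, 40+=34001
After projecting period 3:
Births: 3731 × 0.218 = 813
Band 2: 5331 × 0.977 = 5208
Band 3: 4643 × 0.974 = 4522
Band 4: 4377 × 0.982 = 4298
Band 5: 3731 × 0.928 + 34001 × 0.433 = 3462 + 14722 = 18184
Population now: 0–9=813, 10–19=5208, 20–29=4522, 30–39=4298, 40+=18184
After projecting period 4:
Births: 4298 × 0.218 = 937
Band 2: 813 × 0.977 = 794
Band 3: 5208 × 0.974 = 5073
Band 4: 4522 × 0.982 = 4441
Band 5: 4298 × 0.928 + 18184 × 0.433 = 3989 + 7874 = 11863
Population now: 0–9=937, 10–19=794, 20–29=5073, 30–39=4441, 40+=11863
Dependents (band 0–9 + band 40+) = 937 + 11863 = 12800; working-age = 10308; ratio = 12800/10308 × 100 = 124.2

124.2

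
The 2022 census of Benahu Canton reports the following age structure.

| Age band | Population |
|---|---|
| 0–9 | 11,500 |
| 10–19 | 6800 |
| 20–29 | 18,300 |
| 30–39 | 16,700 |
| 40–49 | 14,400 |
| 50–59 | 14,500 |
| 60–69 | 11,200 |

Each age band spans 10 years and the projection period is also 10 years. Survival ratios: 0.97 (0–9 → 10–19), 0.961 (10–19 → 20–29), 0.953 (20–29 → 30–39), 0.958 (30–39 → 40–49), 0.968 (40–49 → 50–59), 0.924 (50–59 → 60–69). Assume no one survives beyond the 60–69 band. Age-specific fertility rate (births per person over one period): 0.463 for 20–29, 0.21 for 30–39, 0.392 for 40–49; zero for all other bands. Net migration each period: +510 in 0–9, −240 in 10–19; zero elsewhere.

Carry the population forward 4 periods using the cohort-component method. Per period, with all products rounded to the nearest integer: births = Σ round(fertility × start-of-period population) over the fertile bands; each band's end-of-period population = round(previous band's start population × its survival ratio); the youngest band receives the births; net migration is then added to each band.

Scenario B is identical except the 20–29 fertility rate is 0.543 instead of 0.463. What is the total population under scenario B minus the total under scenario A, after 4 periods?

4678

Numbering the bands 1..7 from youngest to oldest:
Period 1:
Births: 18300 × 0.463 = 8473, 16700 × 0.21 = 3507, 14400 × 0.392 = 5645 → total 17625
Band 2: 11500 × 0.97 = 11155
Band 3: 6800 × 0.961 = 6535
Band 4: 18300 × 0.953 = 17440
Band 5: 16700 × 0.958 = 15999
Band 6: 14400 × 0.968 = 13939
Band 7: 14500 × 0.924 = 13398
Net migration: Band 1 + 510 → 18135; Band 2 − 240 → 10915
End of period: [18135, 10915, 6535, 17440, 15999, 13939, 13398]
Period 2:
Births: 6535 × 0.463 = 3026, 17440 × 0.21 = 3662, 15999 × 0.392 = 6272 → total 12960
Band 2: 18135 × 0.97 = 17591
Band 3: 10915 × 0.961 = 10489
Band 4: 6535 × 0.953 = 6228
Band 5: 17440 × 0.958 = 16708
Band 6: 15999 × 0.968 = 15487
Band 7: 13939 × 0.924 = 12880
Net migration: Band 1 + 510 → 13470; Band 2 − 240 → 17351
End of period: [13470, 17351, 10489, 6228, 16708, 15487, 12880]
Period 3:
Births: 10489 × 0.463 = 4856, 6228 × 0.21 = 1308, 16708 × 0.392 = 6550 → total 12714
Band 2: 13470 × 0.97 = 13066
Band 3: 17351 × 0.961 = 16674
Band 4: 10489 × 0.953 = 9996
Band 5: 6228 × 0.958 = 5966
Band 6: 16708 × 0.968 = 16173
Band 7: 15487 × 0.924 = 14310
Net migration: Band 1 + 510 → 13224; Band 2 − 240 → 12826
End of period: [13224, 12826, 16674, 9996, 5966, 16173, 14310]
Period 4:
Births: 16674 × 0.463 = 7720, 9996 × 0.21 = 2099, 5966 × 0.392 = 2339 → total 12158
Band 2: 13224 × 0.97 = 12827
Band 3: 12826 × 0.961 = 12326
Band 4: 16674 × 0.953 = 15890
Band 5: 9996 × 0.958 = 9576
Band 6: 5966 × 0.968 = 5775
Band 7: 16173 × 0.924 = 14944
Net migration: Band 1 + 510 → 12668; Band 2 − 240 → 12587
End of period: [12668, 12587, 12326, 15890, 9576, 5775, 14944]
Scenario A total after 4 periods: 83766
Scenario B projection —
Period 1:
Births: 18300 × 0.543 = 9937, 16700 × 0.21 = 3507, 14400 × 0.392 = 5645 → total 19089
Band 2: 11500 × 0.97 = 11155
Band 3: 6800 × 0.961 = 6535
Band 4: 18300 × 0.953 = 17440
Band 5: 16700 × 0.958 = 15999
Band 6: 14400 × 0.968 = 13939
Band 7: 14500 × 0.924 = 13398
Net migration: Band 1 + 510 → 19599; Band 2 − 240 → 10915
End of period: [19599, 10915, 6535, 17440, 15999, 13939, 13398]
Period 2:
Births: 6535 × 0.543 = 3549, 17440 × 0.21 = 3662, 15999 × 0.392 = 6272 → total 13483
Band 2: 19599 × 0.97 = 19011
Band 3: 10915 × 0.961 = 10489
Band 4: 6535 × 0.953 = 6228
Band 5: 17440 × 0.958 = 16708
Band 6: 15999 × 0.968 = 15487
Band 7: 13939 × 0.924 = 12880
Net migration: Band 1 + 510 → 13993; Band 2 − 240 → 18771
End of period: [13993, 18771, 10489, 6228, 16708, 15487, 12880]
Period 3:
Births: 10489 × 0.543 = 5696, 6228 × 0.21 = 1308, 16708 × 0.392 = 6550 → total 13554
Band 2: 13993 × 0.97 = 13573
Band 3: 18771 × 0.961 = 18039
Band 4: 10489 × 0.953 = 9996
Band 5: 6228 × 0.958 = 5966
Band 6: 16708 × 0.968 = 16173
Band 7: 15487 × 0.924 = 14310
Net migration: Band 1 + 510 → 14064; Band 2 − 240 → 13333
End of period: [14064, 13333, 18039, 9996, 5966, 16173, 14310]
Period 4:
Births: 18039 × 0.543 = 9795, 9996 × 0.21 = 2099, 5966 × 0.392 = 2339 → total 14233
Band 2: 14064 × 0.97 = 13642
Band 3: 13333 × 0.961 = 12813
Band 4: 18039 × 0.953 = 17191
Band 5: 9996 × 0.958 = 9576
Band 6: 5966 × 0.968 = 5775
Band 7: 16173 × 0.924 = 14944
Net migration: Band 1 + 510 → 14743; Band 2 − 240 → 13402
End of period: [14743, 13402, 12813, 17191, 9576, 5775, 14944]
Scenario B total after 4 periods: 88444
Difference B − A = 88444 − 83766 = 4678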